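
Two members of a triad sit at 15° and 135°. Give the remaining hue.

255°

A triad spaces three hues 120° apart.
The full set is {15°, 135°, 255°}.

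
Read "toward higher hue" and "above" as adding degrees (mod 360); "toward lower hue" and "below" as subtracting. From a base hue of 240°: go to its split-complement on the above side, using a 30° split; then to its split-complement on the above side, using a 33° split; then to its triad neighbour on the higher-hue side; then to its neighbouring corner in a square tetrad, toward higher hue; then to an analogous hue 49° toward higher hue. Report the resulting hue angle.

split-comp 30° ↑ +210°: 240 + 210 = 450 → 450 − 360 = 90°
split-comp 33° ↑ +213°: 90 + 213 = 303°
triadic ↑ +120°: 303 + 120 = 423 → 423 − 360 = 63°
square ↑ +90°: 63 + 90 = 153°
analog 49° ↑ +49°: 153 + 49 = 202°

202°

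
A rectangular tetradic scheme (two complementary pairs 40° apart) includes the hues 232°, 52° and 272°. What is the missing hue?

92°

A rectangular tetradic uses two complementary pairs 40° apart: offsets 0°, 40°, 180°, 220°.
Among {52°, 232°, 272°}, 232° and 52° are a 180° pair.
The remaining hue 272° needs its own complement: 272 + 180 = 452 → 452 − 360 = 92°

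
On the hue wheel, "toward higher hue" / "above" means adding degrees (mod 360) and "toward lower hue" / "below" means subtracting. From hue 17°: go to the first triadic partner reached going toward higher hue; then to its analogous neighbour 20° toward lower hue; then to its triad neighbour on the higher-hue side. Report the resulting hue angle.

+120° (triadic ↑): 17 + 120 = 137°
−20° (analog 20° ↓): 137 − 20 = 117°
+120° (triadic ↑): 117 + 120 = 237°

237°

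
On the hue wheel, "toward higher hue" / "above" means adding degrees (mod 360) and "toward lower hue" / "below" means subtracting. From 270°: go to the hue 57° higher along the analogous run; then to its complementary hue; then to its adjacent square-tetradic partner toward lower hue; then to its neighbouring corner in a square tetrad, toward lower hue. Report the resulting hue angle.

270 + 57 = 327°   (analog 57° ↑)
327 + 180 = 507 → 507 − 360 = 147°   (complement)
147 − 90 = 57°   (square ↓)
57 − 90 = -33 → -33 + 360 = 327°   (square ↓)

327°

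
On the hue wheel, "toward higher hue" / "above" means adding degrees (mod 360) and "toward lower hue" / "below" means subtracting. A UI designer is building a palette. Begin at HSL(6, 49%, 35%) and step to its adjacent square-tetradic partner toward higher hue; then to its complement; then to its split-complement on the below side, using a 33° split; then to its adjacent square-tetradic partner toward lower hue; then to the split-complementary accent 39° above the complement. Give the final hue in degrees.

6 + 90 = 96°   (square ↑)
96 + 180 = 276°   (complement)
276 + 147 = 423 → 423 − 360 = 63°   (split-comp 33° ↓)
63 − 90 = -27 → -27 + 360 = 333°   (square ↓)
333 + 219 = 552 → 552 − 360 = 192°   (split-comp 39° ↑)

192°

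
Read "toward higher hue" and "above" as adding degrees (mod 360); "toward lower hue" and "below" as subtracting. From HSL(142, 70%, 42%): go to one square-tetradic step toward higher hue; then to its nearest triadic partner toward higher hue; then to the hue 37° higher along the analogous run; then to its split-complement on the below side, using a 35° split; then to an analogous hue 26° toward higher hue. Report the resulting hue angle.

142 + 90 = 232°   (square ↑)
232 + 120 = 352°   (triadic ↑)
352 + 37 = 389 → 389 − 360 = 29°   (analog 37° ↑)
29 + 145 = 174°   (split-comp 35° ↓)
174 + 26 = 200°   (analog 26° ↑)

200°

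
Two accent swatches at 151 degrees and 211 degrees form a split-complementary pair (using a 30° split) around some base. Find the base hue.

The accents sit 30° either side of the complement, so the complement is their short-arc midpoint on the wheel.
Short-arc midpoint of 151° and 211°: 181°.
Base is 180° from the complement: 181 − 180 = 1°

1°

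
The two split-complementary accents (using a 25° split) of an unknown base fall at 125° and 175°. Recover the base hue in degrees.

330°

The accents sit 25° either side of the complement, so the complement is their short-arc midpoint on the wheel.
Short-arc midpoint of 125° and 175°: 150°.
Base is 180° from the complement: 150 − 180 = -30 → -30 + 360 = 330°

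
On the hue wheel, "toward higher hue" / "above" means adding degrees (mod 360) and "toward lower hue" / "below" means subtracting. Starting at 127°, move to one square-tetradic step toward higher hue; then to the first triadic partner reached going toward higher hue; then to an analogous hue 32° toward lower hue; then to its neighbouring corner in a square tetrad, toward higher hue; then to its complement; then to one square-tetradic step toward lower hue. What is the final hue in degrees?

127 + 90 = 217°   (square ↑)
217 + 120 = 337°   (triadic ↑)
337 − 32 = 305°   (analog 32° ↓)
305 + 90 = 395 → 395 − 360 = 35°   (square ↑)
35 + 180 = 215°   (complement)
215 − 90 = 125°   (square ↓)

125°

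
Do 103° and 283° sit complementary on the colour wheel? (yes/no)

yes

Angular distance: |103 − 283| = 180 = 180°.
Complementary requires 180°.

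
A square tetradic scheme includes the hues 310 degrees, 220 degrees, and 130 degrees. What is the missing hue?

40°

A square tetradic scheme places four hues every 90°.
The full set through 130° is {40°, 130°, 220°, 310°}.
Given {130°, 220°, 310°}, the missing hue is 40°.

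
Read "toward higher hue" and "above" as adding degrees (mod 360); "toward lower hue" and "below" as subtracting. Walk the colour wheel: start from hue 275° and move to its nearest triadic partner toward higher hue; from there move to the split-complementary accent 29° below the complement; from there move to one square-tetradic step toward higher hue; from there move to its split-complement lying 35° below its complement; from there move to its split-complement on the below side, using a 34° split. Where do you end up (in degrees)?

275 + 120 = 395 → 395 − 360 = 35°   (triadic ↑)
35 + 151 = 186°   (split-comp 29° ↓)
186 + 90 = 276°   (square ↑)
276 + 145 = 421 → 421 − 360 = 61°   (split-comp 35° ↓)
61 + 146 = 207°   (split-comp 34° ↓)

207°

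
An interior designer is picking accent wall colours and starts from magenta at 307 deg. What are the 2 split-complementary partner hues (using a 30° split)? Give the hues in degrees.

97° and 157°

Split-complementary hues sit 30° either side of the complement.
Complement of 307 deg: 307 + 180 = 487 → 487 − 360 = 127°
127 − 30 = 97°
127 + 30 = 157°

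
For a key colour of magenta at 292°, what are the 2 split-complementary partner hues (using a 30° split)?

Split-complementary hues sit 30° either side of the complement.
Complement of 292°: 292 + 180 = 472 → 472 − 360 = 112°
112 − 30 = 82°
112 + 30 = 142°

82° and 142°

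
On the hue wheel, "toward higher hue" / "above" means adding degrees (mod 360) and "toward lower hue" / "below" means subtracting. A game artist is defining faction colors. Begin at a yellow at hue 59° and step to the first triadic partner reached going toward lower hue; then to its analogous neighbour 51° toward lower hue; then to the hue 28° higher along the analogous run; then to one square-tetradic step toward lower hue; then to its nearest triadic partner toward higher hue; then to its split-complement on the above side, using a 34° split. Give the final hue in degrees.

160°

−120° (triadic ↓): 59 − 120 = -61 → -61 + 360 = 299°
−51° (analog 51° ↓): 299 − 51 = 248°
+28° (analog 28° ↑): 248 + 28 = 276°
−90° (square ↓): 276 − 90 = 186°
+120° (triadic ↑): 186 + 120 = 306°
+214° (split-comp 34° ↑): 306 + 214 = 520 → 520 − 360 = 160°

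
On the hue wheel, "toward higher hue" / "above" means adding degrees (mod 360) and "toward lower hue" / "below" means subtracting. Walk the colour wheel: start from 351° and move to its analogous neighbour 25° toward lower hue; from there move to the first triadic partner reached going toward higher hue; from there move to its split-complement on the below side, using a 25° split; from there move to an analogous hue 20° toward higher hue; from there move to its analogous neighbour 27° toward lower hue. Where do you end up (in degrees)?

234°

analog 25° ↓ −25°: 351 − 25 = 326°
triadic ↑ +120°: 326 + 120 = 446 → 446 − 360 = 86°
split-comp 25° ↓ +155°: 86 + 155 = 241°
analog 20° ↑ +20°: 241 + 20 = 261°
analog 27° ↓ −27°: 261 − 27 = 234°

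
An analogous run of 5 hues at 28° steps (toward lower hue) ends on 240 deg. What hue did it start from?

352°

4 steps of 28° (toward lower hue) give a net shift of −112°.
Start = end − shift: 240 + 112 = 352°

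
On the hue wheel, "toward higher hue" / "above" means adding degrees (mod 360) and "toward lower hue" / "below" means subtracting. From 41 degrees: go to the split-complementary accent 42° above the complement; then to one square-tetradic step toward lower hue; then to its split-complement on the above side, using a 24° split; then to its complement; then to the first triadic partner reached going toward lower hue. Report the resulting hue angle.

77°

+222° (split-comp 42° ↑): 41 + 222 = 263°
−90° (square ↓): 263 − 90 = 173°
+204° (split-comp 24° ↑): 173 + 204 = 377 → 377 − 360 = 17°
+180° (complement): 17 + 180 = 197°
−120° (triadic ↓): 197 − 120 = 77°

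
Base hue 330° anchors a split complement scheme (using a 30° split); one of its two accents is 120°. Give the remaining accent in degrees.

Split-complementary hues sit 30° either side of the complement.
Complement of the base 330°: 330 + 180 = 510 → 510 − 360 = 150°
The given accent 120° is 30° one side of 150°; the other accent sits 30° the other side: 150 + 30 = 180°

180°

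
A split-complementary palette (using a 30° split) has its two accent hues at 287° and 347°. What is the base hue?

The accents sit 30° either side of the complement, so the complement is their short-arc midpoint on the wheel.
Short-arc midpoint of 287° and 347°: 317°.
Base is 180° from the complement: 317 − 180 = 137°

137°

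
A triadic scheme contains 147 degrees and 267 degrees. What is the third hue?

27°

A triad spaces three hues 120° apart.
The full set is {27°, 147°, 267°}.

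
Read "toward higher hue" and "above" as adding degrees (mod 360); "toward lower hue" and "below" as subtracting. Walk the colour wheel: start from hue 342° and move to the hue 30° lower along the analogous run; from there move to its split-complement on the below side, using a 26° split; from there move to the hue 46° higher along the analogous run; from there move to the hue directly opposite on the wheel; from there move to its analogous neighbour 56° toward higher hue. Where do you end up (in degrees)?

28°

342 − 30 = 312°   (analog 30° ↓)
312 + 154 = 466 → 466 − 360 = 106°   (split-comp 26° ↓)
106 + 46 = 152°   (analog 46° ↑)
152 + 180 = 332°   (complement)
332 + 56 = 388 → 388 − 360 = 28°   (analog 56° ↑)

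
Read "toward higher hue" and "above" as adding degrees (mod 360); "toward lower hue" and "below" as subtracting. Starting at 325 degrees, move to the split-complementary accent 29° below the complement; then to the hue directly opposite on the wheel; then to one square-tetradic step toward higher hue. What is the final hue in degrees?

325 + 151 = 476 → 476 − 360 = 116°   (split-comp 29° ↓)
116 + 180 = 296°   (complement)
296 + 90 = 386 → 386 − 360 = 26°   (square ↑)

26°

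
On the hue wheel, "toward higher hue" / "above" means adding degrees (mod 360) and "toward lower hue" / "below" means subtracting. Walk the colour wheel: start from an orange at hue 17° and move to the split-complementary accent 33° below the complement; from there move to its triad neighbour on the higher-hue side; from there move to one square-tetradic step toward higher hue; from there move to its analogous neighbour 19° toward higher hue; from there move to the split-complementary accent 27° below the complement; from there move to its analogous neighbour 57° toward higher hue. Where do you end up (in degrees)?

243°

split-comp 33° ↓ +147°: 17 + 147 = 164°
triadic ↑ +120°: 164 + 120 = 284°
square ↑ +90°: 284 + 90 = 374 → 374 − 360 = 14°
analog 19° ↑ +19°: 14 + 19 = 33°
split-comp 27° ↓ +153°: 33 + 153 = 186°
analog 57° ↑ +57°: 186 + 57 = 243°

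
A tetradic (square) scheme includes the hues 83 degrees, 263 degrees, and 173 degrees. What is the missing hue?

353°

A square tetradic scheme places four hues every 90°.
The full set through 83° is {83°, 173°, 263°, 353°}.
Given {83°, 173°, 263°}, the missing hue is 353°.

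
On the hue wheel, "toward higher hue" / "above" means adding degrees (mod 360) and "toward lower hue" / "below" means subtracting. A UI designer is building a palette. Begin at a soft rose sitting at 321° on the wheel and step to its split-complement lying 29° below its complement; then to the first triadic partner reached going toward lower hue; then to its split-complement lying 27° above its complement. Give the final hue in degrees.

199°

+151° (split-comp 29° ↓): 321 + 151 = 472 → 472 − 360 = 112°
−120° (triadic ↓): 112 − 120 = -8 → -8 + 360 = 352°
+207° (split-comp 27° ↑): 352 + 207 = 559 → 559 − 360 = 199°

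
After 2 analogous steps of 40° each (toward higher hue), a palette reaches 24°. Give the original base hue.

304°

2 steps of 40° (toward higher hue) give a net shift of +80°.
Start = end − shift: 24 − 80 = -56 → -56 + 360 = 304°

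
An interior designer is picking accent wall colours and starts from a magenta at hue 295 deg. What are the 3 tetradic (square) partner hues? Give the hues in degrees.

25°, 115°, and 205°

295 + 90 = 385 → 385 − 360 = 25°
295 + 180 = 475 → 475 − 360 = 115°
295 + 270 = 565 → 565 − 360 = 205°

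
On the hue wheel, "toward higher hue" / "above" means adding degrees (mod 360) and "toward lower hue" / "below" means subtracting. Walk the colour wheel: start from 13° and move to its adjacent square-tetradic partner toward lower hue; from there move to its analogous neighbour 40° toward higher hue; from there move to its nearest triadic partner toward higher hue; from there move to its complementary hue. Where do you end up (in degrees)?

263°

square ↓ −90°: 13 − 90 = -77 → -77 + 360 = 283°
analog 40° ↑ +40°: 283 + 40 = 323°
triadic ↑ +120°: 323 + 120 = 443 → 443 − 360 = 83°
complement +180°: 83 + 180 = 263°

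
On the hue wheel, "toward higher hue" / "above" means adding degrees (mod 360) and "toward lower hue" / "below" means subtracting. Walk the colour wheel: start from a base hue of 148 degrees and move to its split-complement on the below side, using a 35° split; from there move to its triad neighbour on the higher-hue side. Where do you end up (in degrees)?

53°

148 + 145 = 293°   (split-comp 35° ↓)
293 + 120 = 413 → 413 − 360 = 53°   (triadic ↑)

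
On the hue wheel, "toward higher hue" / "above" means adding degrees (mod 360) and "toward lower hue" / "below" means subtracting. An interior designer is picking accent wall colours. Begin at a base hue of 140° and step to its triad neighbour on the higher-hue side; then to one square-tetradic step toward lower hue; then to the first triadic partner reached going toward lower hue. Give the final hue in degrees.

50°

triadic ↑ +120°: 140 + 120 = 260°
square ↓ −90°: 260 − 90 = 170°
triadic ↓ −120°: 170 − 120 = 50°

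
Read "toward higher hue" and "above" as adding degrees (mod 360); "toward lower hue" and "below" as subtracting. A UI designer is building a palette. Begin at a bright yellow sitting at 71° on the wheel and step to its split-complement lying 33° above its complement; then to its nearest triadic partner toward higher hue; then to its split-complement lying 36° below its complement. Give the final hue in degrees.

+213° (split-comp 33° ↑): 71 + 213 = 284°
+120° (triadic ↑): 284 + 120 = 404 → 404 − 360 = 44°
+144° (split-comp 36° ↓): 44 + 144 = 188°

188°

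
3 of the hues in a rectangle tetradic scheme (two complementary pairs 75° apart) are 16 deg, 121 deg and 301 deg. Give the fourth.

A rectangular tetradic uses two complementary pairs 75° apart: offsets 0°, 75°, 180°, 255°.
Among {16°, 121°, 301°}, 301° and 121° are a 180° pair.
The remaining hue 16° needs its own complement: 16 + 180 = 196°

196°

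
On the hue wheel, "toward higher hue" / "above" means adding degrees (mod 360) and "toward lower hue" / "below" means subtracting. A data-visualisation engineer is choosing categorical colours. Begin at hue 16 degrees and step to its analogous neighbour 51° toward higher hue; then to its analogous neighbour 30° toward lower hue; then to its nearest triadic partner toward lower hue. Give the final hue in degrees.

277°

+51° (analog 51° ↑): 16 + 51 = 67°
−30° (analog 30° ↓): 67 − 30 = 37°
−120° (triadic ↓): 37 − 120 = -83 → -83 + 360 = 277°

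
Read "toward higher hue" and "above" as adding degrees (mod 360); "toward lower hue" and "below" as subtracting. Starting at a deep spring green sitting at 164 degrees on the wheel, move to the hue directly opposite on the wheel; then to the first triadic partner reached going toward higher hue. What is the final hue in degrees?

+180° (complement): 164 + 180 = 344°
+120° (triadic ↑): 344 + 120 = 464 → 464 − 360 = 104°

104°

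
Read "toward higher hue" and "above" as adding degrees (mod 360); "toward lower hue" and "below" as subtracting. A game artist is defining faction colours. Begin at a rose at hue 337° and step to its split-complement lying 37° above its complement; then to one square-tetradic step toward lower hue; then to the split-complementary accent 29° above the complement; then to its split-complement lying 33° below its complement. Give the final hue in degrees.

split-comp 37° ↑ +217°: 337 + 217 = 554 → 554 − 360 = 194°
square ↓ −90°: 194 − 90 = 104°
split-comp 29° ↑ +209°: 104 + 209 = 313°
split-comp 33° ↓ +147°: 313 + 147 = 460 → 460 − 360 = 100°

100°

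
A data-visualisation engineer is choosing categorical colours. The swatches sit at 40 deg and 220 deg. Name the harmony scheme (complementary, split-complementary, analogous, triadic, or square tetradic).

complementary

Sort the hues: 40°, 220°.
Successive gaps around the wheel: 180°, 180°.
Two hues 180° apart are complementary.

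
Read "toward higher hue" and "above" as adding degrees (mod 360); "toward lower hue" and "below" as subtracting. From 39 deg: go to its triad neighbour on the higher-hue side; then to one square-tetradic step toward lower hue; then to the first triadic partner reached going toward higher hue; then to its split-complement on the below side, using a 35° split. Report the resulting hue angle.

+120° (triadic ↑): 39 + 120 = 159°
−90° (square ↓): 159 − 90 = 69°
+120° (triadic ↑): 69 + 120 = 189°
+145° (split-comp 35° ↓): 189 + 145 = 334°

334°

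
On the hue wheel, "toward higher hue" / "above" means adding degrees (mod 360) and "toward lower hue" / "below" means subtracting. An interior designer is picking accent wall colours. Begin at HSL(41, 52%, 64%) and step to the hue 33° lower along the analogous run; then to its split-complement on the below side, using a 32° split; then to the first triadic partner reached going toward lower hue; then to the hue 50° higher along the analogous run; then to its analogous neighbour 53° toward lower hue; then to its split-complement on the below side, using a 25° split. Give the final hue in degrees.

188°

41 − 33 = 8°   (analog 33° ↓)
8 + 148 = 156°   (split-comp 32° ↓)
156 − 120 = 36°   (triadic ↓)
36 + 50 = 86°   (analog 50° ↑)
86 − 53 = 33°   (analog 53° ↓)
33 + 155 = 188°   (split-comp 25° ↓)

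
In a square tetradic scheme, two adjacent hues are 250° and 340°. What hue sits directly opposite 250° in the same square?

70°

A square tetradic scheme places four hues 90° apart; opposite corners are 180° apart.
250 + 180 = 430 → 430 − 360 = 70°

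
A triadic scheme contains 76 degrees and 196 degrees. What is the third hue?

316°

A triad spaces three hues 120° apart.
The full set is {76°, 196°, 316°}.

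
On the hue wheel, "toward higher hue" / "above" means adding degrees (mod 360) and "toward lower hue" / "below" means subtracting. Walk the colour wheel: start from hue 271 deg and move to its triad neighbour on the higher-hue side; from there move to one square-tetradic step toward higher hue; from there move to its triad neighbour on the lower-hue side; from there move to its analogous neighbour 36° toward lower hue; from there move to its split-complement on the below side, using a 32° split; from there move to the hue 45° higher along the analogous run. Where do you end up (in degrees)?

triadic ↑ +120°: 271 + 120 = 391 → 391 − 360 = 31°
square ↑ +90°: 31 + 90 = 121°
triadic ↓ −120°: 121 − 120 = 1°
analog 36° ↓ −36°: 1 − 36 = -35 → -35 + 360 = 325°
split-comp 32° ↓ +148°: 325 + 148 = 473 → 473 − 360 = 113°
analog 45° ↑ +45°: 113 + 45 = 158°

158°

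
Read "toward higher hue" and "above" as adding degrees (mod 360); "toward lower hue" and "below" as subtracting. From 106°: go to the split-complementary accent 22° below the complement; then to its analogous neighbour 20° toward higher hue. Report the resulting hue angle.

284°

+158° (split-comp 22° ↓): 106 + 158 = 264°
+20° (analog 20° ↑): 264 + 20 = 284°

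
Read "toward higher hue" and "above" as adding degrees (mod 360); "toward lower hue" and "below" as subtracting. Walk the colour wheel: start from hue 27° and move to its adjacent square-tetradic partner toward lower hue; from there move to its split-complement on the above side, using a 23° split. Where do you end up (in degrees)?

27 − 90 = -63 → -63 + 360 = 297°   (square ↓)
297 + 203 = 500 → 500 − 360 = 140°   (split-comp 23° ↑)

140°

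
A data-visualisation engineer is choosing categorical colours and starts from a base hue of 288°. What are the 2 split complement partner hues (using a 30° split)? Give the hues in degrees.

78° and 138°

Split-complementary hues sit 30° either side of the complement.
Complement of 288°: 288 + 180 = 468 → 468 − 360 = 108°
108 − 30 = 78°
108 + 30 = 138°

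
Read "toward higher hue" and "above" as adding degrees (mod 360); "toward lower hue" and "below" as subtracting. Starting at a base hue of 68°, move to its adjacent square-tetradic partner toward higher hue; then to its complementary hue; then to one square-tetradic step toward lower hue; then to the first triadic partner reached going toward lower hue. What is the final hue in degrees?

68 + 90 = 158°   (square ↑)
158 + 180 = 338°   (complement)
338 − 90 = 248°   (square ↓)
248 − 120 = 128°   (triadic ↓)

128°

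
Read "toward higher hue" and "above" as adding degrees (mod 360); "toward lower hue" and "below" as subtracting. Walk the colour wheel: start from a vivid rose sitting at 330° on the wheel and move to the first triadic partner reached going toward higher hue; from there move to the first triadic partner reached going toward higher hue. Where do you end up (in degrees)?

210°

330 + 120 = 450 → 450 − 360 = 90°   (triadic ↑)
90 + 120 = 210°   (triadic ↑)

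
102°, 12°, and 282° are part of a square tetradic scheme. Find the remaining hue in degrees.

192°

A square tetradic scheme places four hues every 90°.
The full set through 12° is {12°, 102°, 192°, 282°}.
Given {12°, 102°, 282°}, the missing hue is 192°.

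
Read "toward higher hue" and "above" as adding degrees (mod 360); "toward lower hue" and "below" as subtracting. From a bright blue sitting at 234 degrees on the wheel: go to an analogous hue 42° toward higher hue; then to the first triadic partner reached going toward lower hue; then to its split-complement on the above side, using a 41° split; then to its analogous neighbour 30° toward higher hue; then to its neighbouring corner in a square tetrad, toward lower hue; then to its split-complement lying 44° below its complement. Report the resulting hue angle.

234 + 42 = 276°   (analog 42° ↑)
276 − 120 = 156°   (triadic ↓)
156 + 221 = 377 → 377 − 360 = 17°   (split-comp 41° ↑)
17 + 30 = 47°   (analog 30° ↑)
47 − 90 = -43 → -43 + 360 = 317°   (square ↓)
317 + 136 = 453 → 453 − 360 = 93°   (split-comp 44° ↓)

93°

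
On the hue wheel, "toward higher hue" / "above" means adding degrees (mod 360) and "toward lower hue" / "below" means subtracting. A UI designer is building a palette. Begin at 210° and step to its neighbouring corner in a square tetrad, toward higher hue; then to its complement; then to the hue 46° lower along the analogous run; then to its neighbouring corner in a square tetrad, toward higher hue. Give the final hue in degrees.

164°

210 + 90 = 300°   (square ↑)
300 + 180 = 480 → 480 − 360 = 120°   (complement)
120 − 46 = 74°   (analog 46° ↓)
74 + 90 = 164°   (square ↑)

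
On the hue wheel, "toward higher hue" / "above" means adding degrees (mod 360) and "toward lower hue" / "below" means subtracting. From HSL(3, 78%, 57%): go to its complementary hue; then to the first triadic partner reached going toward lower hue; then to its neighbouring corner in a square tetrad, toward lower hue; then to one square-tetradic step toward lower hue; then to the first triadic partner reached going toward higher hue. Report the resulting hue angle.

3°

3 + 180 = 183°   (complement)
183 − 120 = 63°   (triadic ↓)
63 − 90 = -27 → -27 + 360 = 333°   (square ↓)
333 − 90 = 243°   (square ↓)
243 + 120 = 363 → 363 − 360 = 3°   (triadic ↑)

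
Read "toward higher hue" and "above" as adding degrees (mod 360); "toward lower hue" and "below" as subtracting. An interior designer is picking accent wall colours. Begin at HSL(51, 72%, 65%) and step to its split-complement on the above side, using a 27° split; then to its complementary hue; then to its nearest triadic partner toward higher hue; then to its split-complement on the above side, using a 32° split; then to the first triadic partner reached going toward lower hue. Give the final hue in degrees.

290°

split-comp 27° ↑ +207°: 51 + 207 = 258°
complement +180°: 258 + 180 = 438 → 438 − 360 = 78°
triadic ↑ +120°: 78 + 120 = 198°
split-comp 32° ↑ +212°: 198 + 212 = 410 → 410 − 360 = 50°
triadic ↓ −120°: 50 − 120 = -70 → -70 + 360 = 290°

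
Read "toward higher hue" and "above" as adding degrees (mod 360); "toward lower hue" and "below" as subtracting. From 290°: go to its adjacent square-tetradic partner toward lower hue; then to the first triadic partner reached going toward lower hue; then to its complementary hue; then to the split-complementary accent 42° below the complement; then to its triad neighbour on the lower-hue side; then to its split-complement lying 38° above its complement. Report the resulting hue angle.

square ↓ −90°: 290 − 90 = 200°
triadic ↓ −120°: 200 − 120 = 80°
complement +180°: 80 + 180 = 260°
split-comp 42° ↓ +138°: 260 + 138 = 398 → 398 − 360 = 38°
triadic ↓ −120°: 38 − 120 = -82 → -82 + 360 = 278°
split-comp 38° ↑ +218°: 278 + 218 = 496 → 496 − 360 = 136°

136°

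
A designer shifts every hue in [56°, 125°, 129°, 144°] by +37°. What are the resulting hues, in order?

56 + 37 = 93°
125 + 37 = 162°
129 + 37 = 166°
144 + 37 = 181°

93°, 162°, 166°, 181°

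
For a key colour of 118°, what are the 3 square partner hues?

A square tetradic scheme places four hues every 90°.
118 + 90 = 208°
118 + 180 = 298°
118 + 270 = 388 → 388 − 360 = 28°

208°, 298° and 28°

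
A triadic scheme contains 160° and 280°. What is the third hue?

A triad spaces three hues 120° apart.
The full set is {40°, 160°, 280°}.

40°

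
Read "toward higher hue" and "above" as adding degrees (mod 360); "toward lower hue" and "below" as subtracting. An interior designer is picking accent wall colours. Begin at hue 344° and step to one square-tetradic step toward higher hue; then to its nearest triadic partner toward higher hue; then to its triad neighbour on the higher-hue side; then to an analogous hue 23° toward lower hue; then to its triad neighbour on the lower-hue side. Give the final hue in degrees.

square ↑ +90°: 344 + 90 = 434 → 434 − 360 = 74°
triadic ↑ +120°: 74 + 120 = 194°
triadic ↑ +120°: 194 + 120 = 314°
analog 23° ↓ −23°: 314 − 23 = 291°
triadic ↓ −120°: 291 − 120 = 171°

171°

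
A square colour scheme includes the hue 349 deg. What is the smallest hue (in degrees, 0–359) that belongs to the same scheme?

79°

A square tetradic scheme places four hues every 90°.
The full set through 349° is {79°, 169°, 259°, 349°}.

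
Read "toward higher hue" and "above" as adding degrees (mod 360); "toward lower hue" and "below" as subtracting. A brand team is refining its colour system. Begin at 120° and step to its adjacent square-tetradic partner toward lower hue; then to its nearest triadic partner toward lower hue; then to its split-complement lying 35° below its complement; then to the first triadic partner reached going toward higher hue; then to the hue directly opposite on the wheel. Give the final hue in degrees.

355°

120 − 90 = 30°   (square ↓)
30 − 120 = -90 → -90 + 360 = 270°   (triadic ↓)
270 + 145 = 415 → 415 − 360 = 55°   (split-comp 35° ↓)
55 + 120 = 175°   (triadic ↑)
175 + 180 = 355°   (complement)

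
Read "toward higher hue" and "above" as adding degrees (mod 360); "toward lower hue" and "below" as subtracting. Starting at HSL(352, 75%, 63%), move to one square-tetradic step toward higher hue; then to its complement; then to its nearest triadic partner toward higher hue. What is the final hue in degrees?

22°

352 + 90 = 442 → 442 − 360 = 82°   (square ↑)
82 + 180 = 262°   (complement)
262 + 120 = 382 → 382 − 360 = 22°   (triadic ↑)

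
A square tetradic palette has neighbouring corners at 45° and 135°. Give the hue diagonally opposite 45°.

A square tetradic scheme places four hues 90° apart; opposite corners are 180° apart.
45 + 180 = 225°

225°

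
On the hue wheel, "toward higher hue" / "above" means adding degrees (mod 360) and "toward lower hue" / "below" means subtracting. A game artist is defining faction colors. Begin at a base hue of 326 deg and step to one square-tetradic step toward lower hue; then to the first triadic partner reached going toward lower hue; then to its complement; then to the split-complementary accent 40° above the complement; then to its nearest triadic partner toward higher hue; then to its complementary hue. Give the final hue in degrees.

−90° (square ↓): 326 − 90 = 236°
−120° (triadic ↓): 236 − 120 = 116°
+180° (complement): 116 + 180 = 296°
+220° (split-comp 40° ↑): 296 + 220 = 516 → 516 − 360 = 156°
+120° (triadic ↑): 156 + 120 = 276°
+180° (complement): 276 + 180 = 456 → 456 − 360 = 96°

96°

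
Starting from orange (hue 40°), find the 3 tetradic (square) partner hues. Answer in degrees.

130°, 220°, and 310°

40 + 90 = 130°
40 + 180 = 220°
40 + 270 = 310°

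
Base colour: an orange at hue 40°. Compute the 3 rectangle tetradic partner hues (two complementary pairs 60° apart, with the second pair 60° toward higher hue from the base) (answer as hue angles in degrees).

100°, 220°, 280°

A rectangular tetradic uses two complementary pairs 60° apart: offsets 0°, 60°, 180°, 240°.
40 + 60 = 100°
40 + 180 = 220°
40 + 240 = 280°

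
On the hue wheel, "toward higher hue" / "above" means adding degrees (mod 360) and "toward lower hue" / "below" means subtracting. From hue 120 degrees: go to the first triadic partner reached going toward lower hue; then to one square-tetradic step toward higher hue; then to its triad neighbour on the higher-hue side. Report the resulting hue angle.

210°

120 − 120 = 0°   (triadic ↓)
0 + 90 = 90°   (square ↑)
90 + 120 = 210°   (triadic ↑)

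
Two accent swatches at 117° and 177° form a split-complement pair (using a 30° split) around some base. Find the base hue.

The accents sit 30° either side of the complement, so the complement is their short-arc midpoint on the wheel.
Short-arc midpoint of 117° and 177°: 147°.
Base is 180° from the complement: 147 − 180 = -33 → -33 + 360 = 327°

327°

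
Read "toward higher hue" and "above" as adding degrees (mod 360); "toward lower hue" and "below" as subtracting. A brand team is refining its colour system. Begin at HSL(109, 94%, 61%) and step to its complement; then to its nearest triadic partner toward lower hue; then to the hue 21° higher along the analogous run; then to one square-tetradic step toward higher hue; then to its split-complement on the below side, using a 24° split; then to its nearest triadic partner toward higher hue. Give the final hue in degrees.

complement +180°: 109 + 180 = 289°
triadic ↓ −120°: 289 − 120 = 169°
analog 21° ↑ +21°: 169 + 21 = 190°
square ↑ +90°: 190 + 90 = 280°
split-comp 24° ↓ +156°: 280 + 156 = 436 → 436 − 360 = 76°
triadic ↑ +120°: 76 + 120 = 196°

196°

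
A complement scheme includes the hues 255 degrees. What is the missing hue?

The complement sits 180° across the wheel.
The full set through 255° is {75°, 255°}.
Given {255°}, the missing hue is 75°.

75°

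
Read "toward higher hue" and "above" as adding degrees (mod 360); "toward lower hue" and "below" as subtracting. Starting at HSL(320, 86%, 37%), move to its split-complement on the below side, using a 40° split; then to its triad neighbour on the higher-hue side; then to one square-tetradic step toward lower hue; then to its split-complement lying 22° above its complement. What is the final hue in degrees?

split-comp 40° ↓ +140°: 320 + 140 = 460 → 460 − 360 = 100°
triadic ↑ +120°: 100 + 120 = 220°
square ↓ −90°: 220 − 90 = 130°
split-comp 22° ↑ +202°: 130 + 202 = 332°

332°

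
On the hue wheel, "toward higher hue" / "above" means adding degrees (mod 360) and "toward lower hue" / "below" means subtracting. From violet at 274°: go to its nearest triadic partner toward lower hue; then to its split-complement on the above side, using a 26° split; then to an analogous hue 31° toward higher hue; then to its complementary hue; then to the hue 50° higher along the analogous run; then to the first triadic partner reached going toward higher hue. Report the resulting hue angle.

21°

274 − 120 = 154°   (triadic ↓)
154 + 206 = 360 → 360 − 360 = 0°   (split-comp 26° ↑)
0 + 31 = 31°   (analog 31° ↑)
31 + 180 = 211°   (complement)
211 + 50 = 261°   (analog 50° ↑)
261 + 120 = 381 → 381 − 360 = 21°   (triadic ↑)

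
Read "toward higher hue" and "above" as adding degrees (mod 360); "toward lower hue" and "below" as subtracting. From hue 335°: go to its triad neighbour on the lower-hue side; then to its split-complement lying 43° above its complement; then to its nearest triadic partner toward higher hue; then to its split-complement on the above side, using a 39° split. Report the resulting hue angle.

57°

335 − 120 = 215°   (triadic ↓)
215 + 223 = 438 → 438 − 360 = 78°   (split-comp 43° ↑)
78 + 120 = 198°   (triadic ↑)
198 + 219 = 417 → 417 − 360 = 57°   (split-comp 39° ↑)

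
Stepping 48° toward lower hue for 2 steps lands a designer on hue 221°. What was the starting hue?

2 steps of 48° (toward lower hue) give a net shift of −96°.
Start = end − shift: 221 + 96 = 317°

317°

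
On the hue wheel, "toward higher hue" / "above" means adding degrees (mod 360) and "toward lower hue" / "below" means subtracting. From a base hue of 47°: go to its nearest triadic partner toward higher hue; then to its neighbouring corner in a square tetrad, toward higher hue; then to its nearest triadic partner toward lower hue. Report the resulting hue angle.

137°

+120° (triadic ↑): 47 + 120 = 167°
+90° (square ↑): 167 + 90 = 257°
−120° (triadic ↓): 257 − 120 = 137°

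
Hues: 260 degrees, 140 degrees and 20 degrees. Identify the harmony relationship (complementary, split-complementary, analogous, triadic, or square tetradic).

triadic

Sort the hues: 20°, 140°, 260°.
Successive gaps around the wheel: 120°, 120°, 120°.
Three hues equally spaced 120° apart form a triad.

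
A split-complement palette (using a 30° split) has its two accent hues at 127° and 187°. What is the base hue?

The accents sit 30° either side of the complement, so the complement is their short-arc midpoint on the wheel.
Short-arc midpoint of 127° and 187°: 157°.
Base is 180° from the complement: 157 − 180 = -23 → -23 + 360 = 337°

337°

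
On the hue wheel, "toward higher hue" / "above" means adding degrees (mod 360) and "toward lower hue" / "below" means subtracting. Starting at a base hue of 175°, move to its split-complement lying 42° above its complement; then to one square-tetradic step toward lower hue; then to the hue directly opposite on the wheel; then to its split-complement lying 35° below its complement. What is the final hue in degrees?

272°

split-comp 42° ↑ +222°: 175 + 222 = 397 → 397 − 360 = 37°
square ↓ −90°: 37 − 90 = -53 → -53 + 360 = 307°
complement +180°: 307 + 180 = 487 → 487 − 360 = 127°
split-comp 35° ↓ +145°: 127 + 145 = 272°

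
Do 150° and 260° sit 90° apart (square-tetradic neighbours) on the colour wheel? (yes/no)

no

Angular distance: |150 − 260| = 110 = 110°.
90° apart (square-tetradic neighbours) requires 90°.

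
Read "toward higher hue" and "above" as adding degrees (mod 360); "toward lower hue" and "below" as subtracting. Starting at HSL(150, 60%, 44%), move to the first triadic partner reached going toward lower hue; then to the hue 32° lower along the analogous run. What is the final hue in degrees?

358°

triadic ↓ −120°: 150 − 120 = 30°
analog 32° ↓ −32°: 30 − 32 = -2 → -2 + 360 = 358°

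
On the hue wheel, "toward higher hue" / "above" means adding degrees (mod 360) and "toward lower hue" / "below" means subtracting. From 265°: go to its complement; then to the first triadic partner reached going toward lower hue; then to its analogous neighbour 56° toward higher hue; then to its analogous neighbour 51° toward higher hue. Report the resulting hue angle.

72°

265 + 180 = 445 → 445 − 360 = 85°   (complement)
85 − 120 = -35 → -35 + 360 = 325°   (triadic ↓)
325 + 56 = 381 → 381 − 360 = 21°   (analog 56° ↑)
21 + 51 = 72°   (analog 51° ↑)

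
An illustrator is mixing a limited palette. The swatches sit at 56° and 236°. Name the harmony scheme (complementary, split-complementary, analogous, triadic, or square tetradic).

complementary

Sort the hues: 56°, 236°.
Successive gaps around the wheel: 180°, 180°.
Two hues 180° apart are complementary.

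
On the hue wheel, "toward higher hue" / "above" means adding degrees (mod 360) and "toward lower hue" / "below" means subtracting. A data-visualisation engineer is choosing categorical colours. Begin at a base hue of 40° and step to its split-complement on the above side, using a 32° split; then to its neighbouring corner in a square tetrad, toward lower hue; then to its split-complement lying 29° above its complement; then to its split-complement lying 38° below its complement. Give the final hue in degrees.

+212° (split-comp 32° ↑): 40 + 212 = 252°
−90° (square ↓): 252 − 90 = 162°
+209° (split-comp 29° ↑): 162 + 209 = 371 → 371 − 360 = 11°
+142° (split-comp 38° ↓): 11 + 142 = 153°

153°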